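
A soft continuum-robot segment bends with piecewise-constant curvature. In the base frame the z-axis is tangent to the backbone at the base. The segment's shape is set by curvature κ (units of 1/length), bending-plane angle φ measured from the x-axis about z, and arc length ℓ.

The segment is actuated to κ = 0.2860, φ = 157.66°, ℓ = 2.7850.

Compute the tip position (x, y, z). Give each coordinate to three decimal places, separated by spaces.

-0.973 0.400 2.500

θ = κ·ℓ = 0.2860 × 2.7850 = 0.79651 rad
ρ = (1 − cos θ)/κ = (1 − 0.69921)/0.2860 = 1.05173
z = sin θ / κ = 0.71492/0.2860 = 2.49972
x = ρ cos φ = 1.05173 × cos(157.66°) = -0.97279
y = ρ sin φ = 1.05173 × sin(157.66°) = 0.39976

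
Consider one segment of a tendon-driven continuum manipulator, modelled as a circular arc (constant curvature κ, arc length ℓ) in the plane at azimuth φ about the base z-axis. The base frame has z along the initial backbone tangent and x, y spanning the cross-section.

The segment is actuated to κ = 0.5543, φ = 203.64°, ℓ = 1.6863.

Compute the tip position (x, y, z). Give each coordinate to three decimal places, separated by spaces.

-0.671 -0.294 1.451

θ = κ·ℓ = 0.5543 × 1.6863 = 0.93472 rad
ρ = (1 − cos θ)/κ = (1 − 0.59405)/0.5543 = 0.73237
z = sin θ / κ = 0.80443/0.5543 = 1.45125
x = ρ cos φ = 0.73237 × cos(203.64°) = -0.67091
y = ρ sin φ = 0.73237 × sin(203.64°) = -0.29367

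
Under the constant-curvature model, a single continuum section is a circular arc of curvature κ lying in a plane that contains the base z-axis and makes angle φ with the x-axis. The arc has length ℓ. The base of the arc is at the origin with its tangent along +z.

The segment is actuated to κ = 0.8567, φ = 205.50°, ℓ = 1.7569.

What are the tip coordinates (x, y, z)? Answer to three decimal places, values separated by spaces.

-0.984 -0.470 1.165

θ = κ·ℓ = 0.8567 × 1.7569 = 1.50514 rad
ρ = (1 − cos θ)/κ = (1 − 0.06561)/0.8567 = 1.09068
z = sin θ / κ = 0.99785/0.8567 = 1.16475
x = ρ cos φ = 1.09068 × cos(205.50°) = -0.98443
y = ρ sin φ = 1.09068 × sin(205.50°) = -0.46955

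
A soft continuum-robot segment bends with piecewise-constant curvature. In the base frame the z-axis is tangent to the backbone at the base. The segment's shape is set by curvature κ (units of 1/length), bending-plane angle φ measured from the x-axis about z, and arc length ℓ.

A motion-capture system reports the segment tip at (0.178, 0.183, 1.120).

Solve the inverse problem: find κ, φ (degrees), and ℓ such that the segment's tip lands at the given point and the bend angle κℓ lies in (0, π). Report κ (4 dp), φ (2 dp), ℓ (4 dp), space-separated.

ρ = √(x²+y²) = √(0.178² + 0.183²) = 0.25529
φ = atan2(y, x) mod 360° = atan2(0.183, 0.178) = 45.7935°
|p|² = ρ² + z² = 0.25529² + 1.120² = 1.31957
κ = 2ρ / |p|² = 2×0.25529 / 1.31957 = 0.38693
θ = 2·atan2(ρ, z) = 2·atan2(0.25529, 1.120) = 0.44822 rad
ℓ = θ/κ = 0.44822/0.38693 = 1.15840

0.3869 45.79 1.1584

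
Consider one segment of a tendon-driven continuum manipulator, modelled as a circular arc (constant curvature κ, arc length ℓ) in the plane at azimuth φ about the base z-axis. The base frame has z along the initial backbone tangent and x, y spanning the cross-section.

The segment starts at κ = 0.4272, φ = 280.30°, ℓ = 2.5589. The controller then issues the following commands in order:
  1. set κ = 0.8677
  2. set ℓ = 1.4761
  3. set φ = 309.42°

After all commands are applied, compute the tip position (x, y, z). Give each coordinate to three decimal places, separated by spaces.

initial: κ=0.4272, φ=280.30°, ℓ=2.5589
cmd 1: set κ=0.8677 → (κ,φ,ℓ)=(0.8677,280.30°,2.5589) → tip=(0.3307,-1.8197,0.9178)
cmd 2: set ℓ=1.4761 → (κ,φ,ℓ)=(0.8677,280.30°,1.4761) → tip=(0.1471,-0.8097,1.1044)
cmd 3: set φ=309.42° → (κ,φ,ℓ)=(0.8677,309.42°,1.4761) → tip=(0.5226,-0.6357,1.1044)

0.523 -0.636 1.104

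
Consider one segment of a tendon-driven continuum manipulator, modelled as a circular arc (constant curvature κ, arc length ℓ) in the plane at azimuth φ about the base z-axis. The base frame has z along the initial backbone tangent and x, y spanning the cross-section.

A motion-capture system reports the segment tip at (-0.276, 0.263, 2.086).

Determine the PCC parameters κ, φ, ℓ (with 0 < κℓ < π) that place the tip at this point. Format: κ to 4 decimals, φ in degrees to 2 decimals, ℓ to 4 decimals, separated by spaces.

0.1696 136.38 2.1321

ρ = √(x²+y²) = √(-0.276² + 0.263²) = 0.38124
φ = atan2(y, x) mod 360° = atan2(0.263, -0.276) = 136.3816°
|p|² = ρ² + z² = 0.38124² + 2.086² = 4.49674
κ = 2ρ / |p|² = 2×0.38124 / 4.49674 = 0.16956
θ = 2·atan2(ρ, z) = 2·atan2(0.38124, 2.086) = 0.36153 rad
ℓ = θ/κ = 0.36153/0.16956 = 2.13214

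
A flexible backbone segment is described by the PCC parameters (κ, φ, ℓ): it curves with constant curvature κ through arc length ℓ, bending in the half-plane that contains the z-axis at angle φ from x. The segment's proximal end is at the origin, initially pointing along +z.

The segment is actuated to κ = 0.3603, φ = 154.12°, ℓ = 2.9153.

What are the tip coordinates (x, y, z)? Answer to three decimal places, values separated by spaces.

-1.255 0.609 2.408

θ = κ·ℓ = 0.3603 × 2.9153 = 1.05038 rad
ρ = (1 − cos θ)/κ = (1 − 0.49724)/0.3603 = 1.39540
z = sin θ / κ = 0.86761/0.3603 = 2.40803
x = ρ cos φ = 1.39540 × cos(154.12°) = -1.25545
y = ρ sin φ = 1.39540 × sin(154.12°) = 0.60907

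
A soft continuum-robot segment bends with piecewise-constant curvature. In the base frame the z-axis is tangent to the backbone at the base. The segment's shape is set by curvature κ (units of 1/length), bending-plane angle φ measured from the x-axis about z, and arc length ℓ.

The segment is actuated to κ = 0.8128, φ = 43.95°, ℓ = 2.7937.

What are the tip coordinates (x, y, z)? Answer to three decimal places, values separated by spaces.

1.456 1.404 0.941

θ = κ·ℓ = 0.8128 × 2.7937 = 2.27072 rad
ρ = (1 − cos θ)/κ = (1 − -0.64416)/0.8128 = 2.02283
z = sin θ / κ = 0.76489/0.8128 = 0.94106
x = ρ cos φ = 2.02283 × cos(43.95°) = 1.45633
y = ρ sin φ = 2.02283 × sin(43.95°) = 1.40391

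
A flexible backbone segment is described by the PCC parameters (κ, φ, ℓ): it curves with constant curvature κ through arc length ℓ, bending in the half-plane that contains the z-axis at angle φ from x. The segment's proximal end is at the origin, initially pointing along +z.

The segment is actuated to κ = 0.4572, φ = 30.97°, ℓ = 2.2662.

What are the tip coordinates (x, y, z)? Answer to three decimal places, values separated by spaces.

0.920 0.552 1.882

θ = κ·ℓ = 0.4572 × 2.2662 = 1.03611 rad
ρ = (1 − cos θ)/κ = (1 − 0.50957)/0.4572 = 1.07267
z = sin θ / κ = 0.86043/0.4572 = 1.88195
x = ρ cos φ = 1.07267 × cos(30.97°) = 0.91975
y = ρ sin φ = 1.07267 × sin(30.97°) = 0.55199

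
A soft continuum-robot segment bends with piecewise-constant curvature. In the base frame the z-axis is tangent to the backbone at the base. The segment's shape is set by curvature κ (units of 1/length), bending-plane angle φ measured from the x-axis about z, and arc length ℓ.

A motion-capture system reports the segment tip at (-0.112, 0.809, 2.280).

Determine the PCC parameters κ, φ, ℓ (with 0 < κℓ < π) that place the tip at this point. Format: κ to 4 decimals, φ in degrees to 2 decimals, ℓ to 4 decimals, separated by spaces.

0.2785 97.88 2.4703

ρ = √(x²+y²) = √(-0.112² + 0.809²) = 0.81672
φ = atan2(y, x) mod 360° = atan2(0.809, -0.112) = 97.8821°
|p|² = ρ² + z² = 0.81672² + 2.280² = 5.86542
κ = 2ρ / |p|² = 2×0.81672 / 5.86542 = 0.27848
θ = 2·atan2(ρ, z) = 2·atan2(0.81672, 2.280) = 0.68794 rad
ℓ = θ/κ = 0.68794/0.27848 = 2.47029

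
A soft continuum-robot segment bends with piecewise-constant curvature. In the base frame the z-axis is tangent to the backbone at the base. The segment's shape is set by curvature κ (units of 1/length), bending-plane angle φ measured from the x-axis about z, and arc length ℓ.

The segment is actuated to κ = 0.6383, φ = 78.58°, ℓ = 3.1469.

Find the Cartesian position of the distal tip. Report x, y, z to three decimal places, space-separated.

0.442 2.187 1.419

θ = κ·ℓ = 0.6383 × 3.1469 = 2.00867 rad
ρ = (1 − cos θ)/κ = (1 − -0.42401)/0.6383 = 2.23094
z = sin θ / κ = 0.90566/0.6383 = 1.41886
x = ρ cos φ = 2.23094 × cos(78.58°) = 0.44173
y = ρ sin φ = 2.23094 × sin(78.58°) = 2.18678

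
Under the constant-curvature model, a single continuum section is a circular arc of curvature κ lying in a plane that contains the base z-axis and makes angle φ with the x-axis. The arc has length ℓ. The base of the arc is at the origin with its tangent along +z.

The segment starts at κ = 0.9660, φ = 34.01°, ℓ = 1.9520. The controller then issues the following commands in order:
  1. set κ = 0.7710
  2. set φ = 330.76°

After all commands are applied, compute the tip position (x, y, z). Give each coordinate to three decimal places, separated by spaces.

1.057 -0.592 1.294

initial: κ=0.9660, φ=34.01°, ℓ=1.9520
cmd 1: set κ=0.7710 → (κ,φ,ℓ)=(0.7710,34.01°,1.9520) → tip=(1.0045,0.6778,1.2942)
cmd 2: set φ=330.76° → (κ,φ,ℓ)=(0.7710,330.76°,1.9520) → tip=(1.0573,-0.5919,1.2942)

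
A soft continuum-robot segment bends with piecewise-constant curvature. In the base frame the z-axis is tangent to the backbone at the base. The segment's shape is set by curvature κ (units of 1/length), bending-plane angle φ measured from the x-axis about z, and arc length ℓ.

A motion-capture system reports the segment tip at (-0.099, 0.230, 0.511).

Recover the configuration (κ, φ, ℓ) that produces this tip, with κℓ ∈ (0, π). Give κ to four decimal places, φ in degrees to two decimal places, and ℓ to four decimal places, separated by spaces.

ρ = √(x²+y²) = √(-0.099² + 0.230²) = 0.25040
φ = atan2(y, x) mod 360° = atan2(0.230, -0.099) = 113.2887°
|p|² = ρ² + z² = 0.25040² + 0.511² = 0.32382
κ = 2ρ / |p|² = 2×0.25040 / 0.32382 = 1.54654
θ = 2·atan2(ρ, z) = 2·atan2(0.25040, 0.511) = 0.91127 rad
ℓ = θ/κ = 0.91127/1.54654 = 0.58923

1.5465 113.29 0.5892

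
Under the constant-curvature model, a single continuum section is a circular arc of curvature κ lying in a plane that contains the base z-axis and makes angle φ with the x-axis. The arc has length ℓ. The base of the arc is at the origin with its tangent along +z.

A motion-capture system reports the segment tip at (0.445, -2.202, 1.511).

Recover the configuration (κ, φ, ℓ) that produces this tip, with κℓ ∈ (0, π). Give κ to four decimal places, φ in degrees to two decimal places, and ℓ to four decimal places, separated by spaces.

ρ = √(x²+y²) = √(0.445² + -2.202²) = 2.24651
φ = atan2(y, x) mod 360° = atan2(-2.202, 0.445) = 281.4250°
|p|² = ρ² + z² = 2.24651² + 1.511² = 7.32995
κ = 2ρ / |p|² = 2×2.24651 / 7.32995 = 0.61297
θ = 2·atan2(ρ, z) = 2·atan2(2.24651, 1.511) = 1.95740 rad
ℓ = θ/κ = 1.95740/0.61297 = 3.19331

0.6130 281.42 3.1933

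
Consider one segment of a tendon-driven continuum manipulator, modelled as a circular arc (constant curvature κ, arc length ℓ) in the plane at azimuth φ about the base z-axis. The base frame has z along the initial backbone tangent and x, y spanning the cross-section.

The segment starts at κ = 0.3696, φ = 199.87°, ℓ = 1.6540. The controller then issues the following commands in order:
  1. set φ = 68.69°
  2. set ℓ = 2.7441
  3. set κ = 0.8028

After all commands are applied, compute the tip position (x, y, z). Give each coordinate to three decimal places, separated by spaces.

initial: κ=0.3696, φ=199.87°, ℓ=1.6540
cmd 1: set φ=68.69° → (κ,φ,ℓ)=(0.3696,68.69°,1.6540) → tip=(0.1781,0.4565,1.5529)
cmd 2: set ℓ=2.7441 → (κ,φ,ℓ)=(0.3696,68.69°,2.7441) → tip=(0.4638,1.1890,2.2973)
cmd 3: set κ=0.8028 → (κ,φ,ℓ)=(0.8028,68.69°,2.7441) → tip=(0.7202,1.8462,1.0049)

0.720 1.846 1.005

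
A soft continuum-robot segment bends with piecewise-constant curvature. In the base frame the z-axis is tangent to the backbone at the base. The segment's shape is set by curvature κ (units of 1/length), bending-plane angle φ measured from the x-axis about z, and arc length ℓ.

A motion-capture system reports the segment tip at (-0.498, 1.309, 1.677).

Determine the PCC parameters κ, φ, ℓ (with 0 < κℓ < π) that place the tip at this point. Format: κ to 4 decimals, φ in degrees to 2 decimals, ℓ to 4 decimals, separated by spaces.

0.5868 110.83 2.3717

ρ = √(x²+y²) = √(-0.498² + 1.309²) = 1.40053
φ = atan2(y, x) mod 360° = atan2(1.309, -0.498) = 110.8290°
|p|² = ρ² + z² = 1.40053² + 1.677² = 4.77381
κ = 2ρ / |p|² = 2×1.40053 / 4.77381 = 0.58676
θ = 2·atan2(ρ, z) = 2·atan2(1.40053, 1.677) = 1.39161 rad
ℓ = θ/κ = 1.39161/0.58676 = 2.37170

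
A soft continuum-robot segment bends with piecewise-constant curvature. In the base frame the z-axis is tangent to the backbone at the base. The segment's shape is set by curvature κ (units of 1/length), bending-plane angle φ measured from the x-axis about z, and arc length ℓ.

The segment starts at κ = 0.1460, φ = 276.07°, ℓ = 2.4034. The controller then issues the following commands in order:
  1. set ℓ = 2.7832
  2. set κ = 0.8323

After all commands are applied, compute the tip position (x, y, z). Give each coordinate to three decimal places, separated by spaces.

0.213 -2.005 0.883

initial: κ=0.1460, φ=276.07°, ℓ=2.4034
cmd 1: set ℓ=2.7832 → (κ,φ,ℓ)=(0.1460,276.07°,2.7832) → tip=(0.0590,-0.5546,2.7072)
cmd 2: set κ=0.8323 → (κ,φ,ℓ)=(0.8323,276.07°,2.7832) → tip=(0.2132,-2.0053,0.8827)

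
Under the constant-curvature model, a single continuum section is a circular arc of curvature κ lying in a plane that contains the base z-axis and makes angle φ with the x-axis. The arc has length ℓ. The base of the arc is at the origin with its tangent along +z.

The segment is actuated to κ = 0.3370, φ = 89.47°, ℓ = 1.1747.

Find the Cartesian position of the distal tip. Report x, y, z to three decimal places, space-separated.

θ = κ·ℓ = 0.3370 × 1.1747 = 0.39587 rad
ρ = (1 − cos θ)/κ = (1 − 0.92266)/0.3370 = 0.22950
z = sin θ / κ = 0.38561/0.3370 = 1.14426
x = ρ cos φ = 0.22950 × cos(89.47°) = 0.00212
y = ρ sin φ = 0.22950 × sin(89.47°) = 0.22949

0.002 0.229 1.144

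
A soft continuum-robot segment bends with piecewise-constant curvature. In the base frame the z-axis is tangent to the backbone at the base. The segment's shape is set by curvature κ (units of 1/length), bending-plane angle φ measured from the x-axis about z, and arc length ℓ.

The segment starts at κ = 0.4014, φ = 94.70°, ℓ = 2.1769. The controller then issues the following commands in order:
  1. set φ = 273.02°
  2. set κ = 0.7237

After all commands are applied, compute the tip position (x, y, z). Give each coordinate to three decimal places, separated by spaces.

initial: κ=0.4014, φ=94.70°, ℓ=2.1769
cmd 1: set φ=273.02° → (κ,φ,ℓ)=(0.4014,273.02°,2.1769) → tip=(0.0470,-0.8909,1.9103)
cmd 2: set κ=0.7237 → (κ,φ,ℓ)=(0.7237,273.02°,2.1769) → tip=(0.0731,-1.3863,1.3818)

0.073 -1.386 1.382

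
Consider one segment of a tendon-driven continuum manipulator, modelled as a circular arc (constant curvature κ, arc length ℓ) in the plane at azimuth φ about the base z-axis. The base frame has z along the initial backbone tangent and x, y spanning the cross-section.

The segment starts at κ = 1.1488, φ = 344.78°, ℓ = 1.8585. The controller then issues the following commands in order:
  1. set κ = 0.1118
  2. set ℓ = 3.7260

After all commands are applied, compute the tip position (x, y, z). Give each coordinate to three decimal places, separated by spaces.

0.738 -0.201 3.619

initial: κ=1.1488, φ=344.78°, ℓ=1.8585
cmd 1: set κ=0.1118 → (κ,φ,ℓ)=(0.1118,344.78°,1.8585) → tip=(0.1856,-0.0505,1.8452)
cmd 2: set ℓ=3.7260 → (κ,φ,ℓ)=(0.1118,344.78°,3.7260) → tip=(0.7381,-0.2008,3.6192)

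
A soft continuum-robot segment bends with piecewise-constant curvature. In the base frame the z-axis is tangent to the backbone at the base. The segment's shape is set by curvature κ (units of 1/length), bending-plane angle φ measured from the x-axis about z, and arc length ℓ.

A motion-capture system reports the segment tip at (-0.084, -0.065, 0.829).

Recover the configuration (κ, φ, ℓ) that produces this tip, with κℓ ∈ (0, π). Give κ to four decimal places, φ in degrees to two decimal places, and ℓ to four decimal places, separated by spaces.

ρ = √(x²+y²) = √(-0.084² + -0.065²) = 0.10621
φ = atan2(y, x) mod 360° = atan2(-0.065, -0.084) = 217.7330°
|p|² = ρ² + z² = 0.10621² + 0.829² = 0.69852
κ = 2ρ / |p|² = 2×0.10621 / 0.69852 = 0.30411
θ = 2·atan2(ρ, z) = 2·atan2(0.10621, 0.829) = 0.25485 rad
ℓ = θ/κ = 0.25485/0.30411 = 0.83804

0.3041 217.73 0.8380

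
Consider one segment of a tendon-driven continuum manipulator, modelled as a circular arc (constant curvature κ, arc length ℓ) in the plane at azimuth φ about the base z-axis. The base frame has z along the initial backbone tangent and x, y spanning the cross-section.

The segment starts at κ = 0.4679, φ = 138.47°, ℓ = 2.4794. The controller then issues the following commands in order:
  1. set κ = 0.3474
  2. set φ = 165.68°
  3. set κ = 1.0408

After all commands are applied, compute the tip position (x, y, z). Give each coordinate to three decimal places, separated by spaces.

initial: κ=0.4679, φ=138.47°, ℓ=2.4794
cmd 1: set κ=0.3474 → (κ,φ,ℓ)=(0.3474,138.47°,2.4794) → tip=(-0.7512,0.6653,2.1840)
cmd 2: set φ=165.68° → (κ,φ,ℓ)=(0.3474,165.68°,2.4794) → tip=(-0.9722,0.2482,2.1840)
cmd 3: set κ=1.0408 → (κ,φ,ℓ)=(1.0408,165.68°,2.4794) → tip=(-1.7192,0.4389,0.5112)

-1.719 0.439 0.511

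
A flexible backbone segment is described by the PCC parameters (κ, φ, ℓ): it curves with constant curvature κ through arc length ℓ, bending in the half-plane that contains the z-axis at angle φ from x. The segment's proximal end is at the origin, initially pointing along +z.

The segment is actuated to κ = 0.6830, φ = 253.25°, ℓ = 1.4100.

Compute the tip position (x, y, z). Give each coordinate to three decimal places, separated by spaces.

-0.181 -0.601 1.202

θ = κ·ℓ = 0.6830 × 1.4100 = 0.96303 rad
ρ = (1 − cos θ)/κ = (1 − 0.57104)/0.6830 = 0.62806
z = sin θ / κ = 0.82093/0.6830 = 1.20194
x = ρ cos φ = 0.62806 × cos(253.25°) = -0.18100
y = ρ sin φ = 0.62806 × sin(253.25°) = -0.60141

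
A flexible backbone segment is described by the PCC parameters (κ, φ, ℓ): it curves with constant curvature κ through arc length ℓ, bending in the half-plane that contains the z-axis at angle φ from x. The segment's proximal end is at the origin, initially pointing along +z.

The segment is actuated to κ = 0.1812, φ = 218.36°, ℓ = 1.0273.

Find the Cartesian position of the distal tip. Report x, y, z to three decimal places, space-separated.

-0.075 -0.059 1.021

θ = κ·ℓ = 0.1812 × 1.0273 = 0.18615 rad
ρ = (1 − cos θ)/κ = (1 − 0.98272)/0.1812 = 0.09534
z = sin θ / κ = 0.18507/0.1812 = 1.02138
x = ρ cos φ = 0.09534 × cos(218.36°) = -0.07476
y = ρ sin φ = 0.09534 × sin(218.36°) = -0.05917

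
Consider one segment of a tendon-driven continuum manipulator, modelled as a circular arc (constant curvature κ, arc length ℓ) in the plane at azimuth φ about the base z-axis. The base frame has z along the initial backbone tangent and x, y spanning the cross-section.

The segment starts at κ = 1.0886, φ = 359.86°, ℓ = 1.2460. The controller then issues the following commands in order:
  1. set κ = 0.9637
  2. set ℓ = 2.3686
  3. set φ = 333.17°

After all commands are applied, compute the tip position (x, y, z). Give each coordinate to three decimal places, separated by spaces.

1.531 -0.774 0.786

initial: κ=1.0886, φ=359.86°, ℓ=1.2460
cmd 1: set κ=0.9637 → (κ,φ,ℓ)=(0.9637,359.86°,1.2460) → tip=(0.6624,-0.0016,0.9674)
cmd 2: set ℓ=2.3686 → (κ,φ,ℓ)=(0.9637,359.86°,2.3686) → tip=(1.7155,-0.0042,0.7857)
cmd 3: set φ=333.17° → (κ,φ,ℓ)=(0.9637,333.17°,2.3686) → tip=(1.5308,-0.7743,0.7857)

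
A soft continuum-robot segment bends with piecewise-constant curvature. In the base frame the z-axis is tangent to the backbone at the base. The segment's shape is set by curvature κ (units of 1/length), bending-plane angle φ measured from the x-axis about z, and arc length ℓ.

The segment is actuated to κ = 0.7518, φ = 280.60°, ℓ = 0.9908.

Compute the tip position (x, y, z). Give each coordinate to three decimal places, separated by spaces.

θ = κ·ℓ = 0.7518 × 0.9908 = 0.74488 rad
ρ = (1 − cos θ)/κ = (1 − 0.73517)/0.7518 = 0.35227
z = sin θ / κ = 0.67789/0.7518 = 0.90168
x = ρ cos φ = 0.35227 × cos(280.60°) = 0.06480
y = ρ sin φ = 0.35227 × sin(280.60°) = -0.34625

0.065 -0.346 0.902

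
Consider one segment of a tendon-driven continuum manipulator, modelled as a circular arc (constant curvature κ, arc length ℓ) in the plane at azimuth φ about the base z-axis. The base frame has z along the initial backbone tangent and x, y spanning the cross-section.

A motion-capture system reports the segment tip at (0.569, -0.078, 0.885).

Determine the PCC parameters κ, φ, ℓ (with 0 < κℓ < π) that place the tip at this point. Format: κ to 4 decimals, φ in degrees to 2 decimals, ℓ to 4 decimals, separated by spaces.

1.0320 352.19 1.1156

ρ = √(x²+y²) = √(0.569² + -0.078²) = 0.57432
φ = atan2(y, x) mod 360° = atan2(-0.078, 0.569) = 352.1944°
|p|² = ρ² + z² = 0.57432² + 0.885² = 1.11307
κ = 2ρ / |p|² = 2×0.57432 / 1.11307 = 1.03196
θ = 2·atan2(ρ, z) = 2·atan2(0.57432, 0.885) = 1.15127 rad
ℓ = θ/κ = 1.15127/1.03196 = 1.11562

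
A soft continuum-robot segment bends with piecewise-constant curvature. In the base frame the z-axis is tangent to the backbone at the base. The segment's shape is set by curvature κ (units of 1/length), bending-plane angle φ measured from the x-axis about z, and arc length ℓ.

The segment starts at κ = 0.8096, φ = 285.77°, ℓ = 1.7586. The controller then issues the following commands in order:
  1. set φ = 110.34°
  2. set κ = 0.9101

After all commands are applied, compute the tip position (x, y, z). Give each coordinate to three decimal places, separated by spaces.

initial: κ=0.8096, φ=285.77°, ℓ=1.7586
cmd 1: set φ=110.34° → (κ,φ,ℓ)=(0.8096,110.34°,1.7586) → tip=(-0.3664,0.9885,1.2219)
cmd 2: set κ=0.9101 → (κ,φ,ℓ)=(0.9101,110.34°,1.7586) → tip=(-0.3933,1.0609,1.0983)

-0.393 1.061 1.098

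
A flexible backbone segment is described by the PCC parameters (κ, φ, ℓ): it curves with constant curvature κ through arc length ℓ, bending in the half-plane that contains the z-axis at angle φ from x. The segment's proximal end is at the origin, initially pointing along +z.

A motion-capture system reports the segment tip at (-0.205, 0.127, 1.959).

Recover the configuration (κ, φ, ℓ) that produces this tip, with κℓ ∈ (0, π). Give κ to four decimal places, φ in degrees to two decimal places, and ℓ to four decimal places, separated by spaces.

0.1238 148.22 1.9787

ρ = √(x²+y²) = √(-0.205² + 0.127²) = 0.24115
φ = atan2(y, x) mod 360° = atan2(0.127, -0.205) = 148.2213°
|p|² = ρ² + z² = 0.24115² + 1.959² = 3.89584
κ = 2ρ / |p|² = 2×0.24115 / 3.89584 = 0.12380
θ = 2·atan2(ρ, z) = 2·atan2(0.24115, 1.959) = 0.24497 rad
ℓ = θ/κ = 0.24497/0.12380 = 1.97873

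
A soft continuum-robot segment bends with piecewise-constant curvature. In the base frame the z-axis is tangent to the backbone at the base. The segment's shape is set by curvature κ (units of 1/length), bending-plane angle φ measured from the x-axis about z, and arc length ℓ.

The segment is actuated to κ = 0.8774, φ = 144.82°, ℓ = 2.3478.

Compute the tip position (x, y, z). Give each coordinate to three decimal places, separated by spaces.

-1.369 0.965 1.006

θ = κ·ℓ = 0.8774 × 2.3478 = 2.05996 rad
ρ = (1 − cos θ)/κ = (1 − -0.46989)/0.8774 = 1.67528
z = sin θ / κ = 0.88273/0.8774 = 1.00607
x = ρ cos φ = 1.67528 × cos(144.82°) = -1.36928
y = ρ sin φ = 1.67528 × sin(144.82°) = 0.96521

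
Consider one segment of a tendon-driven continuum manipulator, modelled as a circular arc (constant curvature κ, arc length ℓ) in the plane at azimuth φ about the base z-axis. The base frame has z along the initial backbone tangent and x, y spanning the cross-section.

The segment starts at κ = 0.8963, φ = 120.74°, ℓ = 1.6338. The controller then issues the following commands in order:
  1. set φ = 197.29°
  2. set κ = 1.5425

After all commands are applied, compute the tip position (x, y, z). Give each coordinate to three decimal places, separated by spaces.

initial: κ=0.8963, φ=120.74°, ℓ=1.6338
cmd 1: set φ=197.29° → (κ,φ,ℓ)=(0.8963,197.29°,1.6338) → tip=(-0.9521,-0.2964,1.1094)
cmd 2: set κ=1.5425 → (κ,φ,ℓ)=(1.5425,197.29°,1.6338) → tip=(-1.1223,-0.3493,0.3775)

-1.122 -0.349 0.377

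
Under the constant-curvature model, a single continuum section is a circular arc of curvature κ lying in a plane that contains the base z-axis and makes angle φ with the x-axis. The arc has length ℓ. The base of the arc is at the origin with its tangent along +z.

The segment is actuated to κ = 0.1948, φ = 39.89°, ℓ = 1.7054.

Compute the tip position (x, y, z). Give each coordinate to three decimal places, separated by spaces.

0.215 0.180 1.674

θ = κ·ℓ = 0.1948 × 1.7054 = 0.33221 rad
ρ = (1 − cos θ)/κ = (1 − 0.94532)/0.1948 = 0.28068
z = sin θ / κ = 0.32613/0.1948 = 1.67420
x = ρ cos φ = 0.28068 × cos(39.89°) = 0.21536
y = ρ sin φ = 0.28068 × sin(39.89°) = 0.18001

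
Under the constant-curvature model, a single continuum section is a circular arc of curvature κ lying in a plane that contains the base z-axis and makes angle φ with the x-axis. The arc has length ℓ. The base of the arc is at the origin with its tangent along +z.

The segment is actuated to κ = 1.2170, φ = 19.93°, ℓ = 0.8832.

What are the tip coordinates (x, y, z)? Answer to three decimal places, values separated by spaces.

θ = κ·ℓ = 1.2170 × 0.8832 = 1.07485 rad
ρ = (1 − cos θ)/κ = (1 − 0.47586)/1.2170 = 0.43068
z = sin θ / κ = 0.87952/1.2170 = 0.72270
x = ρ cos φ = 0.43068 × cos(19.93°) = 0.40489
y = ρ sin φ = 0.43068 × sin(19.93°) = 0.14681

0.405 0.147 0.723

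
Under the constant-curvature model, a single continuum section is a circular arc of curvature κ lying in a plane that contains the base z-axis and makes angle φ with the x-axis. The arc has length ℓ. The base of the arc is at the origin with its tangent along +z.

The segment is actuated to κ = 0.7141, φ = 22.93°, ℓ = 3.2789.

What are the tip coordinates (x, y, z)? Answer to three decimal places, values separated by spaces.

θ = κ·ℓ = 0.7141 × 3.2789 = 2.34146 rad
ρ = (1 − cos θ)/κ = (1 − -0.69661)/0.7141 = 2.37588
z = sin θ / κ = 0.71745/0.7141 = 1.00469
x = ρ cos φ = 2.37588 × cos(22.93°) = 2.18814
y = ρ sin φ = 2.37588 × sin(22.93°) = 0.92566

2.188 0.926 1.005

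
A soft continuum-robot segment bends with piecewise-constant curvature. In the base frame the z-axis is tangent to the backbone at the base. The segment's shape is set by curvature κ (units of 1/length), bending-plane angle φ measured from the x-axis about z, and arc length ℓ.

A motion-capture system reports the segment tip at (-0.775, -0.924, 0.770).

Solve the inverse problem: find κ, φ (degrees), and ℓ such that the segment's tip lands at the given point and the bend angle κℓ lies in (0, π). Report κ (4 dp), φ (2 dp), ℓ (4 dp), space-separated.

1.1781 230.01 1.7020

ρ = √(x²+y²) = √(-0.775² + -0.924²) = 1.20599
φ = atan2(y, x) mod 360° = atan2(-0.924, -0.775) = 230.0119°
|p|² = ρ² + z² = 1.20599² + 0.770² = 2.04730
κ = 2ρ / |p|² = 2×1.20599 / 2.04730 = 1.17812
θ = 2·atan2(ρ, z) = 2·atan2(1.20599, 0.770) = 2.00512 rad
ℓ = θ/κ = 2.00512/1.17812 = 1.70196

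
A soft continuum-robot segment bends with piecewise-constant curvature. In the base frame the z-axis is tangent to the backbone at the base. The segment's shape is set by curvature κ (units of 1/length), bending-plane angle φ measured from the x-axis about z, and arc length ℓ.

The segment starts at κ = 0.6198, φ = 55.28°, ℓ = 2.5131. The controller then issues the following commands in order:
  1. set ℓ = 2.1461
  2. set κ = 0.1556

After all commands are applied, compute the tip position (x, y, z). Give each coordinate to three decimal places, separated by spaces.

initial: κ=0.6198, φ=55.28°, ℓ=2.5131
cmd 1: set ℓ=2.1461 → (κ,φ,ℓ)=(0.6198,55.28°,2.1461) → tip=(0.6999,1.0101,1.5669)
cmd 2: set κ=0.1556 → (κ,φ,ℓ)=(0.1556,55.28°,2.1461) → tip=(0.2022,0.2918,2.1064)

0.202 0.292 2.106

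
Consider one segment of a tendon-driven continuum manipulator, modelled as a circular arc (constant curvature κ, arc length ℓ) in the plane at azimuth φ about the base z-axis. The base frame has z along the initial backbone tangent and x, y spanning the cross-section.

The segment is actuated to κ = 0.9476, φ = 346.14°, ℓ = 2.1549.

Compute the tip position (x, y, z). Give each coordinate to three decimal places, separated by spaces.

1.490 -0.368 0.940

θ = κ·ℓ = 0.9476 × 2.1549 = 2.04198 rad
ρ = (1 − cos θ)/κ = (1 − -0.45394)/0.9476 = 1.53434
z = sin θ / κ = 0.89103/0.9476 = 0.94030
x = ρ cos φ = 1.53434 × cos(346.14°) = 1.48967
y = ρ sin φ = 1.53434 × sin(346.14°) = -0.36755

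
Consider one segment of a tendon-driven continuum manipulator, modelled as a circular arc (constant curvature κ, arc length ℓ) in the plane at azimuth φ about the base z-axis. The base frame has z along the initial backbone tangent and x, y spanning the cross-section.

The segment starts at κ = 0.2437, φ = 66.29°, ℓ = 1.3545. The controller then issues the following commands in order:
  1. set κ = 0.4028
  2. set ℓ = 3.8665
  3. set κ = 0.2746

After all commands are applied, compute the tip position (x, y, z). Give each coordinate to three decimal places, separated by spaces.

0.751 1.709 3.180

initial: κ=0.2437, φ=66.29°, ℓ=1.3545
cmd 1: set κ=0.4028 → (κ,φ,ℓ)=(0.4028,66.29°,1.3545) → tip=(0.1449,0.3300,1.2883)
cmd 2: set ℓ=3.8665 → (κ,φ,ℓ)=(0.4028,66.29°,3.8665) → tip=(0.9849,2.2427,2.4824)
cmd 3: set κ=0.2746 → (κ,φ,ℓ)=(0.2746,66.29°,3.8665) → tip=(0.7507,1.7093,3.1799)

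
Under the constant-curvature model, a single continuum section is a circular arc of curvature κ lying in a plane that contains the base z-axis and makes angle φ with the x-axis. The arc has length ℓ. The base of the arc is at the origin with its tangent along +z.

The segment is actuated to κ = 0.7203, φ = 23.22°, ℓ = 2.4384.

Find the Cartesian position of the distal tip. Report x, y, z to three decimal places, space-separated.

1.511 0.648 1.364

θ = κ·ℓ = 0.7203 × 2.4384 = 1.75638 rad
ρ = (1 − cos θ)/κ = (1 − -0.18452)/0.7203 = 1.64448
z = sin θ / κ = 0.98283/0.7203 = 1.36447
x = ρ cos φ = 1.64448 × cos(23.22°) = 1.51127
y = ρ sin φ = 1.64448 × sin(23.22°) = 0.64836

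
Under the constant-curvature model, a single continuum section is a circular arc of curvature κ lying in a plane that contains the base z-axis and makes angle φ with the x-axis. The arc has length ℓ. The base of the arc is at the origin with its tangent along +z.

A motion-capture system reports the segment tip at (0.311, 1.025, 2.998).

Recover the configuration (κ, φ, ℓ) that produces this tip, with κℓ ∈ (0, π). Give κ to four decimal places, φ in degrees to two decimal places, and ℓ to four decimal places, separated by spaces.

0.2114 73.12 3.2470

ρ = √(x²+y²) = √(0.311² + 1.025²) = 1.07114
φ = atan2(y, x) mod 360° = atan2(1.025, 0.311) = 73.1214°
|p|² = ρ² + z² = 1.07114² + 2.998² = 10.13535
κ = 2ρ / |p|² = 2×1.07114 / 10.13535 = 0.21137
θ = 2·atan2(ρ, z) = 2·atan2(1.07114, 2.998) = 0.68630 rad
ℓ = θ/κ = 0.68630/0.21137 = 3.24696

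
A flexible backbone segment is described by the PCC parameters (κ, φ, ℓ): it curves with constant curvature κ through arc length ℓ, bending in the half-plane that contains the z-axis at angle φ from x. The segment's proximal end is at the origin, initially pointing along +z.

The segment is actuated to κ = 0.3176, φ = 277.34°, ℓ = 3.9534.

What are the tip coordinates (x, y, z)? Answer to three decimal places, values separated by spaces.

0.278 -2.155 2.993

θ = κ·ℓ = 0.3176 × 3.9534 = 1.25560 rad
ρ = (1 − cos θ)/κ = (1 − 0.31000)/0.3176 = 2.17253
z = sin θ / κ = 0.95074/0.3176 = 2.99350
x = ρ cos φ = 2.17253 × cos(277.34°) = 0.27756
y = ρ sin φ = 2.17253 × sin(277.34°) = -2.15473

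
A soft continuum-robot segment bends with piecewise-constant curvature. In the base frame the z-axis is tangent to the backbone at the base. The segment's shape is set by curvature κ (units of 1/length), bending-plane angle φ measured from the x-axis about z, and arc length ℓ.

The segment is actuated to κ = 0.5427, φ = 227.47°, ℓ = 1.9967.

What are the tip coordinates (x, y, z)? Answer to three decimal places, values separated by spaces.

θ = κ·ℓ = 0.5427 × 1.9967 = 1.08361 rad
ρ = (1 − cos θ)/κ = (1 − 0.46814)/0.5427 = 0.98002
z = sin θ / κ = 0.88365/0.5427 = 1.62825
x = ρ cos φ = 0.98002 × cos(227.47°) = -0.66247
y = ρ sin φ = 0.98002 × sin(227.47°) = -0.72220

-0.662 -0.722 1.628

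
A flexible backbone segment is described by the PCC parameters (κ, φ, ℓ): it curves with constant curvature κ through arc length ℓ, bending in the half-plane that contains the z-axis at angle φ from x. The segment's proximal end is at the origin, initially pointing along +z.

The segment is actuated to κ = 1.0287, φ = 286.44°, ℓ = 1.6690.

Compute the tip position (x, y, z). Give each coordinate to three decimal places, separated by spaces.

θ = κ·ℓ = 1.0287 × 1.6690 = 1.71690 rad
ρ = (1 − cos θ)/κ = (1 − -0.14558)/1.0287 = 1.11362
z = sin θ / κ = 0.98935/1.0287 = 0.96174
x = ρ cos φ = 1.11362 × cos(286.44°) = 0.31517
y = ρ sin φ = 1.11362 × sin(286.44°) = -1.06810

0.315 -1.068 0.962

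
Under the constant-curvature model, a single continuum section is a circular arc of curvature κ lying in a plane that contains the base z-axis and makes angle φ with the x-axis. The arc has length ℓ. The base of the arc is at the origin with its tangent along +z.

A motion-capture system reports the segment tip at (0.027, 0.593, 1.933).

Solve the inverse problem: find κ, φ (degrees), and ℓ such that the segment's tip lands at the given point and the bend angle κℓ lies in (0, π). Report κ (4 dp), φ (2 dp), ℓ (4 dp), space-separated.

ρ = √(x²+y²) = √(0.027² + 0.593²) = 0.59361
φ = atan2(y, x) mod 360° = atan2(0.593, 0.027) = 87.3931°
|p|² = ρ² + z² = 0.59361² + 1.933² = 4.08887
κ = 2ρ / |p|² = 2×0.59361 / 4.08887 = 0.29036
θ = 2·atan2(ρ, z) = 2·atan2(0.59361, 1.933) = 0.59591 rad
ℓ = θ/κ = 0.59591/0.29036 = 2.05233

0.2904 87.39 2.0523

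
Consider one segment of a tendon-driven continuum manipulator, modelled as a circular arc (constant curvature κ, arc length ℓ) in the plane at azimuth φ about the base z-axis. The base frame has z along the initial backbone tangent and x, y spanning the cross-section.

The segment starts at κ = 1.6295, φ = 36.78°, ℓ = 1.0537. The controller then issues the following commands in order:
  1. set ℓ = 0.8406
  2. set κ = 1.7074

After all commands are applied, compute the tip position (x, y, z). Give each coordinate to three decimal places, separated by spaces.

initial: κ=1.6295, φ=36.78°, ℓ=1.0537
cmd 1: set ℓ=0.8406 → (κ,φ,ℓ)=(1.6295,36.78°,0.8406) → tip=(0.3934,0.2941,0.6013)
cmd 2: set κ=1.7074 → (κ,φ,ℓ)=(1.7074,36.78°,0.8406) → tip=(0.4057,0.3033,0.5803)

0.406 0.303 0.580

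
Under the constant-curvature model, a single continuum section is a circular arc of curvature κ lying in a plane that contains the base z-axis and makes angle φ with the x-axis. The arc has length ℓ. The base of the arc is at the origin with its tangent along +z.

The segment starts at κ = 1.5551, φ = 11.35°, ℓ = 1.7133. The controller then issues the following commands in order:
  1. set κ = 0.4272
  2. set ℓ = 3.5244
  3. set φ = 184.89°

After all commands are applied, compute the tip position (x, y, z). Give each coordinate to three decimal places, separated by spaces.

-2.180 -0.187 2.336

initial: κ=1.5551, φ=11.35°, ℓ=1.7133
cmd 1: set κ=0.4272 → (κ,φ,ℓ)=(0.4272,11.35°,1.7133) → tip=(0.5878,0.1180,1.5644)
cmd 2: set ℓ=3.5244 → (κ,φ,ℓ)=(0.4272,11.35°,3.5244) → tip=(2.1456,0.4307,2.3359)
cmd 3: set φ=184.89° → (κ,φ,ℓ)=(0.4272,184.89°,3.5244) → tip=(-2.1804,-0.1865,2.3359)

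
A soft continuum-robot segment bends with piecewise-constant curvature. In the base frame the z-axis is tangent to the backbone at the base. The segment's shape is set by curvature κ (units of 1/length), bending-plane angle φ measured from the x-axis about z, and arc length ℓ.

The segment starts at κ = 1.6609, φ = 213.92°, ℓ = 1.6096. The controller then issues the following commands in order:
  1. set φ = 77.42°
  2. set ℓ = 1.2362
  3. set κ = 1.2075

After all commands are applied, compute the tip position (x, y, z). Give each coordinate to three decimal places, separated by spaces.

initial: κ=1.6609, φ=213.92°, ℓ=1.6096
cmd 1: set φ=77.42° → (κ,φ,ℓ)=(1.6609,77.42°,1.6096) → tip=(0.2482,1.1120,0.2717)
cmd 2: set ℓ=1.2362 → (κ,φ,ℓ)=(1.6609,77.42°,1.2362) → tip=(0.1920,0.8602,0.5334)
cmd 3: set κ=1.2075 → (κ,φ,ℓ)=(1.2075,77.42°,1.2362) → tip=(0.1663,0.7452,0.8256)

0.166 0.745 0.826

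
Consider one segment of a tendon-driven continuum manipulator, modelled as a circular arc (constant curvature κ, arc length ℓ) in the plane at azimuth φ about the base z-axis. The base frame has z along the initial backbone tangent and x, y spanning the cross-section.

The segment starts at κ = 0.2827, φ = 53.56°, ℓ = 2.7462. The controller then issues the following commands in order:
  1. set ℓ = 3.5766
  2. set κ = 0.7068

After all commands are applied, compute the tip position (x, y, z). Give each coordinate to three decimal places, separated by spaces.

initial: κ=0.2827, φ=53.56°, ℓ=2.7462
cmd 1: set ℓ=3.5766 → (κ,φ,ℓ)=(0.2827,53.56°,3.5766) → tip=(0.9856,1.3348,2.9976)
cmd 2: set κ=0.7068 → (κ,φ,ℓ)=(0.7068,53.56°,3.5766) → tip=(1.5274,2.0687,0.8147)

1.527 2.069 0.815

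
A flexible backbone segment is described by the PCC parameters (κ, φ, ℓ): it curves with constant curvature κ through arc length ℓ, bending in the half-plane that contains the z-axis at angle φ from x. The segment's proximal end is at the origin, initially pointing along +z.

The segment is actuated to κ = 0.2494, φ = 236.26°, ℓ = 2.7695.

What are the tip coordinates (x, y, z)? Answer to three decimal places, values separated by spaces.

θ = κ·ℓ = 0.2494 × 2.7695 = 0.69071 rad
ρ = (1 − cos θ)/κ = (1 − 0.77079)/0.2494 = 0.91904
z = sin θ / κ = 0.63709/0.2494 = 2.55448
x = ρ cos φ = 0.91904 × cos(236.26°) = -0.51046
y = ρ sin φ = 0.91904 × sin(236.26°) = -0.76424

-0.510 -0.764 2.554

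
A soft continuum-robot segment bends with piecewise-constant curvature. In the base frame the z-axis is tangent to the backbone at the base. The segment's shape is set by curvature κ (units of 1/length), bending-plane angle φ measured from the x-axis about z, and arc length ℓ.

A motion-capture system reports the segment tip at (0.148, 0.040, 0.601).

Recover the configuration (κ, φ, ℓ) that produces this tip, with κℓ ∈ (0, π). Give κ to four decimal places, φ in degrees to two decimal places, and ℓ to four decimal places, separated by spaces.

0.7970 15.12 0.6267

ρ = √(x²+y²) = √(0.148² + 0.040²) = 0.15331
φ = atan2(y, x) mod 360° = atan2(0.040, 0.148) = 15.1240°
|p|² = ρ² + z² = 0.15331² + 0.601² = 0.38470
κ = 2ρ / |p|² = 2×0.15331 / 0.38470 = 0.79703
θ = 2·atan2(ρ, z) = 2·atan2(0.15331, 0.601) = 0.49953 rad
ℓ = θ/κ = 0.49953/0.79703 = 0.62674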